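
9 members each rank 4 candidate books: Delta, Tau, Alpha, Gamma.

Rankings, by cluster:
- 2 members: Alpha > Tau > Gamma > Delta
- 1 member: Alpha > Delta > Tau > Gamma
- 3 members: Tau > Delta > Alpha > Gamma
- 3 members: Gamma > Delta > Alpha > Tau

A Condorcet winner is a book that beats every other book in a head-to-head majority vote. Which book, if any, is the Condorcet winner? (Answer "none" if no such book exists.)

none

Pairwise majorities:
Delta vs Tau: Delta is ranked higher on 1+3 = 4 ballots, Tau on 5. Tau wins 5–4.
Delta vs Alpha: 6 to 3, Delta.
Delta vs Gamma: 1+3 = 4 for Delta, 5 for Gamma — Gamma by 5–4.
Tau vs Alpha: 3 for Tau, 6 for Alpha — Alpha by 6–3.
Tau vs Gamma: Tau preferred on 2+1+3 = 6 ballots; Tau wins 6–3.
Alpha vs Gamma: Alpha is ranked higher on 2+1+3 = 6 ballots, Gamma on 3. Alpha wins 6–3.
No book is unbeaten: Delta loses to Tau; Tau loses to Alpha; Alpha loses to Delta; Gamma loses to Tau. In particular Delta > Alpha > Tau > Delta is a majority cycle — no Condorcet winner exists.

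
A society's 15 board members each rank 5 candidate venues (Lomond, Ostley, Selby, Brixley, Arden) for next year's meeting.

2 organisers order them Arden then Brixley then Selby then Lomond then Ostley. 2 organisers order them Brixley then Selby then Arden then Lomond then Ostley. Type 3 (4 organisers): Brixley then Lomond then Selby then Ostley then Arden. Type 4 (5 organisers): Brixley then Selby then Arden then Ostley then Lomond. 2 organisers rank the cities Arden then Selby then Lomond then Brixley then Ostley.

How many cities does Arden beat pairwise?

2

Arden against each rival (15 organisers):
Arden–Lomond: Arden 11–4.
Arden vs Ostley: 2+2+5+2 = 11 for Arden, 4 for Ostley — Arden by 11–4.
Arden vs Selby: Selby, 11–4.
Arden vs Brixley: Brixley wins 11–4.
Arden beats Lomond, Ostley; loses to Selby, Brixley — 2 pairwise wins.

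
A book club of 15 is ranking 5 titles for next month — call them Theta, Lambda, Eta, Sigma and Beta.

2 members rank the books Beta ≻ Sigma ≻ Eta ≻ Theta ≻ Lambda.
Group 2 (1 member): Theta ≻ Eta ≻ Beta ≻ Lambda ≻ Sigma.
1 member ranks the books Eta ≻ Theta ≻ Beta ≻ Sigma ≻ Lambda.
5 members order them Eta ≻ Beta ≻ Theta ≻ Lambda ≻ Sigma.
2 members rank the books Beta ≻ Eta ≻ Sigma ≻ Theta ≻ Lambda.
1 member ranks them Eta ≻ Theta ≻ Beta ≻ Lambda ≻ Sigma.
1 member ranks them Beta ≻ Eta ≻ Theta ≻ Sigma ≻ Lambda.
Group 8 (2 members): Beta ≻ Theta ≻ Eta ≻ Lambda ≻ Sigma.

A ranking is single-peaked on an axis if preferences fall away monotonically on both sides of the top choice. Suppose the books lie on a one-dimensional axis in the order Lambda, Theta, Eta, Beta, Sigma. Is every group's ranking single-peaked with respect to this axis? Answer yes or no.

Axis positions: Lambda=1, Theta=2, Eta=3, Beta=4, Sigma=5.
Group 1 (peak Beta at position 4): ranking walks positions 4-5-3-2-1, expanding outward from the peak — single-peaked.
Group 2 (peak Theta at position 2): ranking walks positions 2-3-4-1-5, expanding outward from the peak — single-peaked.
Group 3 (peak Eta at position 3): ranking walks positions 3-2-4-5-1, expanding outward from the peak — single-peaked.
Group 4 (peak Eta at position 3): ranking walks positions 3-4-2-1-5, expanding outward from the peak — single-peaked.
Group 5 (peak Beta at position 4): ranking walks positions 4-3-5-2-1, expanding outward from the peak — single-peaked.
Group 6 (peak Eta at position 3): ranking walks positions 3-2-4-1-5, expanding outward from the peak — single-peaked.
Group 7 (peak Beta at position 4): ranking walks positions 4-3-2-5-1, expanding outward from the peak — single-peaked.
Group 8: ranking walks positions 4-2-3-1-5; Theta is ranked above Eta even though Eta lies between Theta and the peak Beta on the axis — preferences dip and rise again. Not single-peaked.
Group 8 violates single-peakedness, so the profile is not single-peaked on this axis.

no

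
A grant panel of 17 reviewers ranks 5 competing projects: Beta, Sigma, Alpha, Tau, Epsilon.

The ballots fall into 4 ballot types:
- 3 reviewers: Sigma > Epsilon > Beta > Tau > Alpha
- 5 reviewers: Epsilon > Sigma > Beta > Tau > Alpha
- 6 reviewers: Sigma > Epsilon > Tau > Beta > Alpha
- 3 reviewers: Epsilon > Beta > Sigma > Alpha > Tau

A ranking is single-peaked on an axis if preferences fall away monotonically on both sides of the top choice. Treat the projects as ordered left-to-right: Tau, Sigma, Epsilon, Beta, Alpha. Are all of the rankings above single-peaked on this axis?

Axis positions: Tau=1, Sigma=2, Epsilon=3, Beta=4, Alpha=5.
Ballot type 1 (peak Sigma at position 2): ranking walks positions 2-3-4-1-5, expanding outward from the peak — single-peaked.
Ballot type 2 (peak Epsilon at position 3): ranking walks positions 3-2-4-1-5, expanding outward from the peak — single-peaked.
Ballot type 3 (peak Sigma at position 2): ranking walks positions 2-3-1-4-5, expanding outward from the peak — single-peaked.
Ballot type 4 (peak Epsilon at position 3): ranking walks positions 3-4-2-5-1, expanding outward from the peak — single-peaked.
Every ranking is single-peaked on this axis.

yes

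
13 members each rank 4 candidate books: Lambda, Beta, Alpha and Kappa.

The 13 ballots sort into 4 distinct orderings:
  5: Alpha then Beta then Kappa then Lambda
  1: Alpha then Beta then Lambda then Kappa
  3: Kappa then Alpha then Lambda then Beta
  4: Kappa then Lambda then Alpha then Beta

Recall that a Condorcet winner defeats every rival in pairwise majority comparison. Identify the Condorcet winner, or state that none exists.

Pairwise majorities:
Lambda–Beta: Lambda 7–6.
Lambda vs Alpha: Alpha wins 9–4.
Lambda vs Kappa: Kappa, 12–1.
Beta–Alpha: Alpha 13–0.
Beta vs Kappa: Beta is ranked higher on 5+1 = 6 ballots, Kappa on 7. Kappa wins 7–6.
Alpha vs Kappa: Kappa wins 7–6.
Only Kappa has no losses; Kappa is the Condorcet winner.

Kappa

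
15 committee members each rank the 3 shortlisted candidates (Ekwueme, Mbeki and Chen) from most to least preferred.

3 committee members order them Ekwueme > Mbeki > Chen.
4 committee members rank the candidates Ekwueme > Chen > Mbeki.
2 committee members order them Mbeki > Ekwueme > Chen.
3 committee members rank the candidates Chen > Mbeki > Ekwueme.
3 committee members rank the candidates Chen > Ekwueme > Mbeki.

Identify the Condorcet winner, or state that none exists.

Ekwueme

Head-to-head results (15 committee members):
Ekwueme vs Mbeki: Ekwueme is ranked higher on 3+4+3 = 10 ballots, Mbeki on 5. Ekwueme wins 10–5.
Ekwueme vs Chen: Ekwueme preferred on 3+4+2 = 9 ballots; Ekwueme wins 9–6.
Mbeki vs Chen: 5 to 10, Chen.
Ekwueme wins every pairwise contest, so Ekwueme is the Condorcet winner.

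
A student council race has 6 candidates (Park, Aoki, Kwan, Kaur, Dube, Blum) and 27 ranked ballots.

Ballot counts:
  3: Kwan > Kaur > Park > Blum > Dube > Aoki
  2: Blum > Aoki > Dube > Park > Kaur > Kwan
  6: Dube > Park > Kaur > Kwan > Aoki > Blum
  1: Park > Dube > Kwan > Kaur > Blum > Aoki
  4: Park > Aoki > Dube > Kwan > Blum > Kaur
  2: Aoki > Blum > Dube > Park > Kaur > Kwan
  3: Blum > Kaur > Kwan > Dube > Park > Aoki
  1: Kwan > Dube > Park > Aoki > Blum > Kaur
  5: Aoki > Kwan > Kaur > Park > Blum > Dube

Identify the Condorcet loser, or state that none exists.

Pairwise majorities:
Park vs Aoki: Park preferred on 3+6+1+4+3+1 = 18 ballots; Park wins 18–9.
Park vs Kwan: 2+6+1+4+2 = 15 for Park, 12 for Kwan — Park by 15–12.
Park vs Kaur: Park is ranked higher on 2+6+1+4+2+1 = 16 ballots, Kaur on 11. Park wins 16–11.
Park vs Dube: Park is ranked higher on 3+1+4+5 = 13 ballots, Dube on 14. Dube wins 14–13.
Park vs Blum: 3+6+1+4+1+5 = 20 for Park, 7 for Blum — Park by 20–7.
Aoki vs Kwan: Aoki is ranked higher on 2+4+2+5 = 13 ballots, Kwan on 14. Kwan wins 14–13.
Aoki vs Kaur: Aoki is ranked higher on 2+4+2+1+5 = 14 ballots, Kaur on 13. Aoki wins 14–13.
Aoki vs Dube: Dube, 14–13.
Aoki vs Blum: 18 to 9, Aoki.
Kwan vs Kaur: Kwan, 14–13.
Kwan vs Dube: Kwan preferred on 3+3+1+5 = 12 ballots; Dube wins 15–12.
Kwan vs Blum: 20 to 7, Kwan.
Kaur vs Dube: Kaur is ranked higher on 3+3+5 = 11 ballots, Dube on 16. Dube wins 16–11.
Kaur vs Blum: Kaur preferred on 3+6+1+5 = 15 ballots; Kaur wins 15–12.
Dube vs Blum: 6+1+4+1 = 12 for Dube, 15 for Blum — Blum by 15–12.
No candidate is winless: Park beats Aoki; Aoki beats Kaur; Kwan beats Aoki; Kaur beats Blum; Dube beats Park; Blum beats Dube. There is no Condorcet loser.

none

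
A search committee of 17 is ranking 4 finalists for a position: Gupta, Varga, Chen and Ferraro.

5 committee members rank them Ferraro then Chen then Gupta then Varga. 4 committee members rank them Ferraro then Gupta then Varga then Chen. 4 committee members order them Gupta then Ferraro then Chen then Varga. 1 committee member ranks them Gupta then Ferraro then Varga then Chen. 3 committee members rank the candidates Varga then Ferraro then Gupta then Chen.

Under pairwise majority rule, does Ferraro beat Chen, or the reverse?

Ballots ranking Ferraro above Chen: 5 + 4 + 4 + 1 + 3 = 17.
Ballots ranking Chen above Ferraro: 17 − 17 = 0.
Ferraro wins the head-to-head 17–0.

Ferraro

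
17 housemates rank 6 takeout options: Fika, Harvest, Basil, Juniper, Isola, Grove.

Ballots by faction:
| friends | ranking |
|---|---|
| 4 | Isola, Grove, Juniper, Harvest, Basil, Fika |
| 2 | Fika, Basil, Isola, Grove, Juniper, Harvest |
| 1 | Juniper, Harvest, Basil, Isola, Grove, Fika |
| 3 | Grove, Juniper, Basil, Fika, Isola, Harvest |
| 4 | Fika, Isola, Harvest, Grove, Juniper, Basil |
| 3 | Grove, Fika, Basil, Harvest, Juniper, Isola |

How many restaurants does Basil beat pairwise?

1

Basil against each rival (17 friends):
Basil vs Fika: Fika wins 9–8.
Basil vs Harvest: Harvest wins 9–8.
Basil vs Juniper: Juniper, 12–5.
Basil vs Isola: 2+1+3+3 = 9 for Basil, 8 for Isola — Basil by 9–8.
Basil–Grove: Grove 14–3.
Basil beats Isola; loses to Fika, Harvest, Juniper, Grove — 1 pairwise win.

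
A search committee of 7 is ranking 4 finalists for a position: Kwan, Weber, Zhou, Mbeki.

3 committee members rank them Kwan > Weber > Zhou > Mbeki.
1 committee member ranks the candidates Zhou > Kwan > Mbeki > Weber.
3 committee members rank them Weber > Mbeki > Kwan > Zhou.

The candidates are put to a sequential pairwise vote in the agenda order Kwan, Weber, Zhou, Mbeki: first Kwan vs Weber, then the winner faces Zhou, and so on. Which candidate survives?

Kwan

Round 1: Kwan vs Weber — 4–3, Kwan advances.
Round 2: Kwan vs Zhou — 6–1, Kwan advances.
Round 3: Kwan vs Mbeki — 4–3, Kwan advances.
The agenda winner is Kwan.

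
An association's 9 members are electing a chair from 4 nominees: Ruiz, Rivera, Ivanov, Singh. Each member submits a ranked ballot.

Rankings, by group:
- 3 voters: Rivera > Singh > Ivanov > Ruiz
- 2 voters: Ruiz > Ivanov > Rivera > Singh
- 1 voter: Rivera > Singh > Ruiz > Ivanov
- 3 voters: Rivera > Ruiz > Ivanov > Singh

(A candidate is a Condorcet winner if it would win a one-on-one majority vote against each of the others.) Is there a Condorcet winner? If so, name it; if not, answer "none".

Rivera

Pairwise majorities:
Ruiz vs Rivera: 2 to 7, Rivera.
Ruiz vs Ivanov: 2+1+3 = 6 for Ruiz, 3 for Ivanov — Ruiz by 6–3.
Ruiz vs Singh: Ruiz is ranked higher on 2+3 = 5 ballots, Singh on 4. Ruiz wins 5–4.
Rivera vs Ivanov: Rivera is ranked higher on 3+1+3 = 7 ballots, Ivanov on 2. Rivera wins 7–2.
Rivera vs Singh: 3+2+1+3 = 9 for Rivera, 0 for Singh — Rivera by 9–0.
Ivanov vs Singh: 5 to 4, Ivanov.
Rivera defeats every rival head-to-head and is the Condorcet winner.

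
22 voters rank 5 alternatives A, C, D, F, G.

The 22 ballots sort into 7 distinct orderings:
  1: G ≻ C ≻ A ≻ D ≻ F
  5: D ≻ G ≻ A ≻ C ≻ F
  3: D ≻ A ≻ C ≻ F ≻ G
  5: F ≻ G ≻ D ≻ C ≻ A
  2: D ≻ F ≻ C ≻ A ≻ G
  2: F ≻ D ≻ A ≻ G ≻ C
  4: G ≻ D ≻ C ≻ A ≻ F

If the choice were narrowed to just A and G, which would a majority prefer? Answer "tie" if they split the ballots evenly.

G

Ballots ranking A above G: 3 + 2 + 2 = 7.
Ballots ranking G above A: 22 − 7 = 15.
G wins the head-to-head 15–7.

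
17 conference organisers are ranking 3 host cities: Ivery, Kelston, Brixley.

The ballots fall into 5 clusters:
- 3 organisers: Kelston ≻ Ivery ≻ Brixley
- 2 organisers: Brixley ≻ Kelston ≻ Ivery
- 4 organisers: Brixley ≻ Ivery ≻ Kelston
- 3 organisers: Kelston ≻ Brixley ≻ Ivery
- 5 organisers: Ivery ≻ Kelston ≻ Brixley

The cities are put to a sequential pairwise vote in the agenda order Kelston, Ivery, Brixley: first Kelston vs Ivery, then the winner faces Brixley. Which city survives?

Round 1: Kelston vs Ivery — 8–9, Ivery advances.
Round 2: Ivery vs Brixley — 8–9, Brixley advances.
The agenda winner is Brixley.

Brixley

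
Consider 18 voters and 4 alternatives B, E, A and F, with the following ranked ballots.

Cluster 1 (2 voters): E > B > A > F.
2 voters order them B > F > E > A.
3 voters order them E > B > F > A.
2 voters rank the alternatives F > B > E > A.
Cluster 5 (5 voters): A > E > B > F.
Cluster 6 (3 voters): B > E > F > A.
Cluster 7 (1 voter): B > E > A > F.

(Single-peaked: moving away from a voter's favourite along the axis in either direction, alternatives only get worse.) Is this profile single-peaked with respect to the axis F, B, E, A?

yes

Axis positions: F=1, B=2, E=3, A=4.
Cluster 1 (peak E at position 3): ranking walks positions 3-2-4-1, expanding outward from the peak — single-peaked.
Cluster 2 (peak B at position 2): ranking walks positions 2-1-3-4, expanding outward from the peak — single-peaked.
Cluster 3 (peak E at position 3): ranking walks positions 3-2-1-4, expanding outward from the peak — single-peaked.
Cluster 4 (peak F at position 1): ranking walks positions 1-2-3-4, expanding outward from the peak — single-peaked.
Cluster 5 (peak A at position 4): ranking walks positions 4-3-2-1, expanding outward from the peak — single-peaked.
Cluster 6 (peak B at position 2): ranking walks positions 2-3-1-4, expanding outward from the peak — single-peaked.
Cluster 7 (peak B at position 2): ranking walks positions 2-3-4-1, expanding outward from the peak — single-peaked.
Every ranking is single-peaked on this axis.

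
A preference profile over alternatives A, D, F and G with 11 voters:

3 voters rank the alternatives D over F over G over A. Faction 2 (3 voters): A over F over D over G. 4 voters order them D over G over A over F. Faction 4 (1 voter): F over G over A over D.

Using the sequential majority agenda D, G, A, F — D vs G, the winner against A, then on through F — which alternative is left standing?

D

Round 1: D vs G — 10–1, D advances.
Round 2: D vs A — 7–4, D advances.
Round 3: D vs F — 7–4, D advances.
D survives the agenda.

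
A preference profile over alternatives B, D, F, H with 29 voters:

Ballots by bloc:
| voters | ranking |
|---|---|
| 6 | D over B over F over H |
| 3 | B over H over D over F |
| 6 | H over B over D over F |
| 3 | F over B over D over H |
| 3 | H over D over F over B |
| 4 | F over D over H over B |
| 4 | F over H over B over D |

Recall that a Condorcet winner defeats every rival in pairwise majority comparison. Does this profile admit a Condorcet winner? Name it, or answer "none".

Head-to-head results (29 voters):
B vs D: B wins 16–13.
B vs F: B, 15–14.
B vs H: H wins 17–12.
D vs F: D, 18–11.
D–H: H 16–13.
F–H: F 17–12.
No alternative is unbeaten: B loses to H; D loses to B; F loses to B; H loses to F. In particular B → F → H → B is a majority cycle — no Condorcet winner exists.

none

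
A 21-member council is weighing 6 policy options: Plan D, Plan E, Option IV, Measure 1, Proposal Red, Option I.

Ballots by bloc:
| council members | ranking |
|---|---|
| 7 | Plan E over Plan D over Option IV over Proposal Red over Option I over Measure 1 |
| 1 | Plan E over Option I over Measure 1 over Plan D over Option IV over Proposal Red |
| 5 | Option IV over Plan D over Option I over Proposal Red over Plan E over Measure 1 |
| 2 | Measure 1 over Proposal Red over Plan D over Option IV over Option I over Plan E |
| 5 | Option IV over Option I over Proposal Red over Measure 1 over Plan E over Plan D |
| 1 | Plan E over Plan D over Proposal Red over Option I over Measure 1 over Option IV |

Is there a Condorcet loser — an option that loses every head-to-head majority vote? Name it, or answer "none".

Measure 1

Head-to-head results (21 council members):
Plan D vs Plan E: 7 to 14, Plan E.
Plan D vs Option IV: Plan D wins 11–10.
Plan D vs Measure 1: 7+5+1 = 13 for Plan D, 8 for Measure 1 — Plan D by 13–8.
Plan D vs Proposal Red: Plan D, 14–7.
Plan D vs Option I: 15 to 6, Plan D.
Plan E vs Option IV: 7+1+1 = 9 for Plan E, 12 for Option IV — Option IV by 12–9.
Plan E vs Measure 1: Plan E, 14–7.
Plan E vs Proposal Red: 9 to 12, Proposal Red.
Plan E vs Option I: 9 to 12, Option I.
Option IV vs Measure 1: Option IV, 17–4.
Option IV vs Proposal Red: Option IV, 18–3.
Option IV vs Option I: Option IV, 19–2.
Measure 1 vs Proposal Red: Proposal Red wins 18–3.
Measure 1 vs Option I: Measure 1 preferred on 2 ballots; Option I wins 19–2.
Proposal Red vs Option I: 7+2+1 = 10 for Proposal Red, 11 for Option I — Option I by 11–10.
Only Measure 1 has no wins; Measure 1 is the Condorcet loser.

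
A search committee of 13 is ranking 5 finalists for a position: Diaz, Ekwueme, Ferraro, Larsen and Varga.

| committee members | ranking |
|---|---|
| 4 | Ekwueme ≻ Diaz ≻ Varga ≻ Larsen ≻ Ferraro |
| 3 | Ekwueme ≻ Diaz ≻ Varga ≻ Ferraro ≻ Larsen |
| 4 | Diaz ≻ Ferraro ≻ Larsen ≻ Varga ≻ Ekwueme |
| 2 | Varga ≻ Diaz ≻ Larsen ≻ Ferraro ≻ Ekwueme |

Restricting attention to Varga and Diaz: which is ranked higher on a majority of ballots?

Diaz

Ballots ranking Varga above Diaz: 2.
Ballots ranking Diaz above Varga: 13 − 2 = 11.
Diaz wins the head-to-head 11–2.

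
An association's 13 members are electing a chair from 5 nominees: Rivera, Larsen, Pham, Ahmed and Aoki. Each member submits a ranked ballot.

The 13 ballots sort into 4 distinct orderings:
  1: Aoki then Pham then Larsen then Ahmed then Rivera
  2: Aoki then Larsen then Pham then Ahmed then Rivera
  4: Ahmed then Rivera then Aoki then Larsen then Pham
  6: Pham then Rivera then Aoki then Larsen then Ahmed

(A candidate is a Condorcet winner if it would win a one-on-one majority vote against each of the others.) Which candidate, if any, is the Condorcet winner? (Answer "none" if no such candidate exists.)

Pairwise majorities:
Rivera–Larsen: Rivera 10–3.
Rivera vs Pham: Pham wins 9–4.
Rivera vs Ahmed: 6 to 7, Ahmed.
Rivera–Aoki: Rivera 10–3.
Larsen vs Pham: Larsen is ranked higher on 2+4 = 6 ballots, Pham on 7. Pham wins 7–6.
Larsen vs Ahmed: Larsen preferred on 1+2+6 = 9 ballots; Larsen wins 9–4.
Larsen vs Aoki: Larsen is ranked higher on 0 ballots, Aoki on 13. Aoki wins 13–0.
Pham vs Ahmed: Pham, 9–4.
Pham vs Aoki: 6 to 7, Aoki.
Ahmed vs Aoki: Aoki, 9–4.
Every candidate loses at least once (Rivera loses to Pham; Larsen loses to Rivera; Pham loses to Aoki; Ahmed loses to Larsen; Aoki loses to Rivera). The majority relation contains the cycle Rivera → Larsen → Ahmed → Rivera, so there is no Condorcet winner.

none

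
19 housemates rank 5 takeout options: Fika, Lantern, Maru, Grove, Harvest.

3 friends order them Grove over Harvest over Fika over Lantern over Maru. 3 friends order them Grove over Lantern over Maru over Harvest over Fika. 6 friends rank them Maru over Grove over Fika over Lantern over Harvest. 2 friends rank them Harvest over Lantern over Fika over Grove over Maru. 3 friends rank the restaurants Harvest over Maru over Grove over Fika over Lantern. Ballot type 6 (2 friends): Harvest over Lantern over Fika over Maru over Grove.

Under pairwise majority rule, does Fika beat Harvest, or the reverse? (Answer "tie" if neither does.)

Harvest

Ballots ranking Fika above Harvest: 6.
Ballots ranking Harvest above Fika: 19 − 6 = 13.
Harvest wins the head-to-head 13–6.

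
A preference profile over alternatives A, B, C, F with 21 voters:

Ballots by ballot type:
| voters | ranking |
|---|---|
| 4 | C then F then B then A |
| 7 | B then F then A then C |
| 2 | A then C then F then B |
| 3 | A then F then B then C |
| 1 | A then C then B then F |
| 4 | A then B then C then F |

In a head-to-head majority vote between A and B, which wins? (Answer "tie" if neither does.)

Ballots ranking A above B: 2 + 3 + 1 + 4 = 10.
Ballots ranking B above A: 21 − 10 = 11.
B wins the head-to-head 11–10.

B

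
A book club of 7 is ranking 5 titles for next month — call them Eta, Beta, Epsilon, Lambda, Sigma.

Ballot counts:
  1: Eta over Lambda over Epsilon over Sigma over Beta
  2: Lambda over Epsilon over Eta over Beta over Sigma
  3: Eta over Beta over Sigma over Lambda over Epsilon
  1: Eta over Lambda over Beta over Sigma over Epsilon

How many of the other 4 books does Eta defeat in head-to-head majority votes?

4

Eta against each rival (7 members):
Eta vs Beta: Eta, 7–0.
Eta vs Epsilon: 5 to 2, Eta.
Eta vs Lambda: Eta wins 5–2.
Eta vs Sigma: 7 to 0, Eta.
Eta beats Beta, Epsilon, Lambda, Sigma — 4 pairwise wins.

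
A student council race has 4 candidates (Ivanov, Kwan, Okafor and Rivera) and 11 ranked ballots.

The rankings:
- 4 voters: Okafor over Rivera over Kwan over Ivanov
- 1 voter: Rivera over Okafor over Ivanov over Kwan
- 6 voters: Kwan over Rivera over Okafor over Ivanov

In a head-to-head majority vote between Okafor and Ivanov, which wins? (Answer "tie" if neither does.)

Ballots ranking Okafor above Ivanov: 4 + 1 + 6 = 11.
Ballots ranking Ivanov above Okafor: 11 − 11 = 0.
Okafor wins the head-to-head 11–0.

Okafor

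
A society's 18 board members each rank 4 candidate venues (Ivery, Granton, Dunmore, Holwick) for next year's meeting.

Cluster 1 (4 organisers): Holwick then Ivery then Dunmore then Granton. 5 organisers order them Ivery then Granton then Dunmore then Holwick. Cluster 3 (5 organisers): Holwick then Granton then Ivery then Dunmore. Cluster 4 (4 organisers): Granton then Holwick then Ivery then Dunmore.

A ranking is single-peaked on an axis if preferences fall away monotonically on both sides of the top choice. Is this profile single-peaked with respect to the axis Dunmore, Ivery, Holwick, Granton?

Axis positions: Dunmore=1, Ivery=2, Holwick=3, Granton=4.
Cluster 1 (peak Holwick at position 3): ranking walks positions 3-2-1-4, expanding outward from the peak — single-peaked.
Cluster 2: ranking walks positions 2-4-1-3; Granton is ranked above Holwick even though Holwick lies between Granton and the peak Ivery on the axis — preferences dip and rise again. Not single-peaked.
Cluster 3 (peak Holwick at position 3): ranking walks positions 3-4-2-1, expanding outward from the peak — single-peaked.
Cluster 4 (peak Granton at position 4): ranking walks positions 4-3-2-1, expanding outward from the peak — single-peaked.
Cluster 2 violates single-peakedness, so the profile is not single-peaked on this axis.

no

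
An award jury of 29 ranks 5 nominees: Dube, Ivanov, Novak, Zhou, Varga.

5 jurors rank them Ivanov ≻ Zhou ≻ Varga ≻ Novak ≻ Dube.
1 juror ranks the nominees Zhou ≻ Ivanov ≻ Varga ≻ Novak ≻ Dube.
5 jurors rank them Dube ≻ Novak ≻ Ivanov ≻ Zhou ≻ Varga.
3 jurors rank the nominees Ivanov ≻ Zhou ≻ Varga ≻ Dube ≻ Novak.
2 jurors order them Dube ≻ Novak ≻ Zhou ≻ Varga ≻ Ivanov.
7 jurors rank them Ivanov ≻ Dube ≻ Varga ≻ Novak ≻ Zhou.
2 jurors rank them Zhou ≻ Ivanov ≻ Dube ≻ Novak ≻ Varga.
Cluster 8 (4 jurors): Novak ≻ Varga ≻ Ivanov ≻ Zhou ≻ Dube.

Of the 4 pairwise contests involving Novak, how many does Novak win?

1

Novak against each rival (29 jurors):
Novak vs Dube: 5+1+4 = 10 for Novak, 19 for Dube — Dube by 19–10.
Novak vs Ivanov: 11 to 18, Ivanov.
Novak vs Zhou: Novak preferred on 5+2+7+4 = 18 ballots; Novak wins 18–11.
Novak–Varga: Varga 16–13.
Novak beats Zhou; loses to Dube, Ivanov, Varga — 1 pairwise win.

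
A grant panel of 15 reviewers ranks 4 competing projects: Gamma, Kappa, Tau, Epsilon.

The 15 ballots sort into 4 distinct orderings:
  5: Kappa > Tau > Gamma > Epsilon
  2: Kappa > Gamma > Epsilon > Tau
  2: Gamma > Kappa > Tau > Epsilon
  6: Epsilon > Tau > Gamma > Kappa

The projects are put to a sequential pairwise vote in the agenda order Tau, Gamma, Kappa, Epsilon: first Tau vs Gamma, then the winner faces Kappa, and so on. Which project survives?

Round 1: Tau vs Gamma — 11–4, Tau advances.
Round 2: Tau vs Kappa — 6–9, Kappa advances.
Round 3: Kappa vs Epsilon — 9–6, Kappa advances.
The agenda winner is Kappa.

Kappa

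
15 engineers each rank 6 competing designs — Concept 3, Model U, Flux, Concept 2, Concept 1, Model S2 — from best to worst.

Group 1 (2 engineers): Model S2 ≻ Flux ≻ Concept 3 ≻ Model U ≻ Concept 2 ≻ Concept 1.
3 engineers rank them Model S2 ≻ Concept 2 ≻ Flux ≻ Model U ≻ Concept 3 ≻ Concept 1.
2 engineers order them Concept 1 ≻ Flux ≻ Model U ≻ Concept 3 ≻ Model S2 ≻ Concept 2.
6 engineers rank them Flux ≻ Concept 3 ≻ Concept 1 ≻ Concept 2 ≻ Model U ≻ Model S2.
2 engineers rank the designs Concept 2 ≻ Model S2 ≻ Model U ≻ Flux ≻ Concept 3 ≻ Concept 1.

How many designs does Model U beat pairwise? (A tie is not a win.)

1

Model U against each rival (15 engineers):
Model U vs Concept 3: 7 to 8, Concept 3.
Model U vs Flux: Model U preferred on 2 ballots; Flux wins 13–2.
Model U vs Concept 2: 2+2 = 4 for Model U, 11 for Concept 2 — Concept 2 by 11–4.
Model U vs Concept 1: Concept 1, 8–7.
Model U vs Model S2: Model U preferred on 2+6 = 8 ballots; Model U wins 8–7.
Model U beats Model S2; loses to Concept 3, Flux, Concept 2, Concept 1 — 1 pairwise win.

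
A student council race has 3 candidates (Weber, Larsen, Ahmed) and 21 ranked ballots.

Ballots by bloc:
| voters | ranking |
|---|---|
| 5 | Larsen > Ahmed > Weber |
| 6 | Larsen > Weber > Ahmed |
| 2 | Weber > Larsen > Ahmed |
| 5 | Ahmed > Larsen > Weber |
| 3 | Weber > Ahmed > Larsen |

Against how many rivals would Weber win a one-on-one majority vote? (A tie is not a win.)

Weber against each rival (21 voters):
Weber vs Larsen: Larsen, 16–5.
Weber vs Ahmed: 11 to 10, Weber.
Weber beats Ahmed; loses to Larsen — 1 pairwise win.

1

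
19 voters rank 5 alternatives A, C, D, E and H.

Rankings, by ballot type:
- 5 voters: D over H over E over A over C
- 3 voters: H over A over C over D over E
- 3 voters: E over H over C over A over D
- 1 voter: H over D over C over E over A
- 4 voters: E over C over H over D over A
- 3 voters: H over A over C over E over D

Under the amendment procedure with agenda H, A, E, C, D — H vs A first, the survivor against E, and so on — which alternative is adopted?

H

Round 1: H vs A — 19–0, H advances.
Round 2: H vs E — 12–7, H advances.
Round 3: H vs C — 15–4, H advances.
Round 4: H vs D — 14–5, H advances.
The agenda winner is H.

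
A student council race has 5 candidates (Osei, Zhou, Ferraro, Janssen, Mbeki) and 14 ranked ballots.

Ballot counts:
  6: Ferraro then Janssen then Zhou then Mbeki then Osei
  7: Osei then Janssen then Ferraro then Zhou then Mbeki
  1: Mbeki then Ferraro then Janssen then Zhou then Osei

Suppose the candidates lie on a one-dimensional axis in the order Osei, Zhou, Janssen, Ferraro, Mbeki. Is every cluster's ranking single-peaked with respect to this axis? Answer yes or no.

no

Axis positions: Osei=1, Zhou=2, Janssen=3, Ferraro=4, Mbeki=5.
Cluster 1 (peak Ferraro at position 4): ranking walks positions 4-3-2-5-1, expanding outward from the peak — single-peaked.
Cluster 2: ranking walks positions 1-3-4-2-5; Janssen is ranked above Zhou even though Zhou lies between Janssen and the peak Osei on the axis — preferences dip and rise again. Not single-peaked.
Cluster 3 (peak Mbeki at position 5): ranking walks positions 5-4-3-2-1, expanding outward from the peak — single-peaked.
Cluster 2 violates single-peakedness, so the profile is not single-peaked on this axis.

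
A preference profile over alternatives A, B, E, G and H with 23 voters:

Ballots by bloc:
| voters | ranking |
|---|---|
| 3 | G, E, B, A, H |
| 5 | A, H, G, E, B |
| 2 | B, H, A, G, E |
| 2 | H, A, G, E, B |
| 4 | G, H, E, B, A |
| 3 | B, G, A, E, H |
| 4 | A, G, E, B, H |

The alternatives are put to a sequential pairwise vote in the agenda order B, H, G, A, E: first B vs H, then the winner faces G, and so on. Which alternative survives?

A

Round 1: B vs H — 12–11, B advances.
Round 2: B vs G — 5–18, G advances.
Round 3: G vs A — 10–13, A advances.
Round 4: A vs E — 16–7, A advances.
The agenda winner is A.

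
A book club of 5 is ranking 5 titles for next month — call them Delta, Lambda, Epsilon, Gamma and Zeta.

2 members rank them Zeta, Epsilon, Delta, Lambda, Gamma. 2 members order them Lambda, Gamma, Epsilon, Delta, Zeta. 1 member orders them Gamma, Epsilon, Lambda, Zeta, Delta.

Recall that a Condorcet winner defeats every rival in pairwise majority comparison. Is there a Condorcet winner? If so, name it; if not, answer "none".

none

Head-to-head results (5 members):
Delta vs Lambda: 2 to 3, Lambda.
Delta vs Epsilon: Delta is ranked higher on 0 ballots, Epsilon on 5. Epsilon wins 5–0.
Delta vs Gamma: Delta preferred on 2 ballots; Gamma wins 3–2.
Delta vs Zeta: 2 for Delta, 3 for Zeta — Zeta by 3–2.
Lambda vs Epsilon: 2 for Lambda, 3 for Epsilon — Epsilon by 3–2.
Lambda vs Gamma: Lambda preferred on 2+2 = 4 ballots; Lambda wins 4–1.
Lambda vs Zeta: 2+1 = 3 for Lambda, 2 for Zeta — Lambda by 3–2.
Epsilon vs Gamma: 2 to 3, Gamma.
Epsilon vs Zeta: Epsilon is ranked higher on 2+1 = 3 ballots, Zeta on 2. Epsilon wins 3–2.
Gamma vs Zeta: 3 to 2, Gamma.
Each book drops at least one matchup (Delta loses to Lambda; Lambda loses to Epsilon; Epsilon loses to Gamma; Gamma loses to Lambda; Zeta loses to Lambda); the cycle Lambda → Gamma → Epsilon → Lambda rules out a Condorcet winner.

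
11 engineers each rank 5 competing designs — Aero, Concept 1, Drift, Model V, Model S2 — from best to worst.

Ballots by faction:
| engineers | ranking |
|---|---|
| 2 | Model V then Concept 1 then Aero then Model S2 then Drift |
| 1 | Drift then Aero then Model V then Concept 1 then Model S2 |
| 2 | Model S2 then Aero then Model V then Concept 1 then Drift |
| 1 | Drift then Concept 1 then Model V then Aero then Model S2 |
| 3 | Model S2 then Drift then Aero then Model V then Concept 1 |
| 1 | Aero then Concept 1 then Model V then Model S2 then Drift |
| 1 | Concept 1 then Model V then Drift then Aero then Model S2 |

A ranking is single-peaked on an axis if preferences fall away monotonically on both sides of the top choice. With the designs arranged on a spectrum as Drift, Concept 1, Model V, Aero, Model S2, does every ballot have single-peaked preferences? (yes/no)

Axis positions: Drift=1, Concept 1=2, Model V=3, Aero=4, Model S2=5.
Faction 1 (peak Model V at position 3): ranking walks positions 3-2-4-5-1, expanding outward from the peak — single-peaked.
Faction 2: ranking walks positions 1-4-3-2-5; Aero is ranked above Concept 1 even though Concept 1 lies between Aero and the peak Drift on the axis — preferences dip and rise again. Not single-peaked.
Faction 3 (peak Model S2 at position 5): ranking walks positions 5-4-3-2-1, expanding outward from the peak — single-peaked.
Faction 4 (peak Drift at position 1): ranking walks positions 1-2-3-4-5, expanding outward from the peak — single-peaked.
Faction 5: ranking walks positions 5-1-4-3-2; Drift is ranked above Aero even though Aero lies between Drift and the peak Model S2 on the axis — preferences dip and rise again. Not single-peaked.
Faction 6: ranking walks positions 4-2-3-5-1; Concept 1 is ranked above Model V even though Model V lies between Concept 1 and the peak Aero on the axis — preferences dip and rise again. Not single-peaked.
Faction 7 (peak Concept 1 at position 2): ranking walks positions 2-3-1-4-5, expanding outward from the peak — single-peaked.
Faction 2 violates single-peakedness, so the profile is not single-peaked on this axis.

no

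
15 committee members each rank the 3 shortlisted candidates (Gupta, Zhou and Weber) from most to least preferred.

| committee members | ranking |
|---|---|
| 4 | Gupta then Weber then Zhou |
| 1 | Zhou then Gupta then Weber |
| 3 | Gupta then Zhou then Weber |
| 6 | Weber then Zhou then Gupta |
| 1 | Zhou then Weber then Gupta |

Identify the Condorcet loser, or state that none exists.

none

Pairwise majorities:
Gupta vs Zhou: Zhou, 8–7.
Gupta–Weber: Gupta 8–7.
Zhou vs Weber: Weber wins 10–5.
No candidate is winless: Gupta beats Weber; Zhou beats Gupta; Weber beats Zhou. There is no Condorcet loser.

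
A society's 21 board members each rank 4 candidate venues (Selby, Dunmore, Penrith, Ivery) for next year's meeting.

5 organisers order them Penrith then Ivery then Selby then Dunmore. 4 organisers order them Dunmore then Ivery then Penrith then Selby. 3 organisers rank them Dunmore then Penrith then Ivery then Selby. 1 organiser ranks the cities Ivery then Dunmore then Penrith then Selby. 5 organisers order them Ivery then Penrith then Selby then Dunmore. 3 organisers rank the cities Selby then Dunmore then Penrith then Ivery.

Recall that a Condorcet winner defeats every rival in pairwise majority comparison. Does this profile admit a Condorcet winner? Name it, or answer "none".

none

Check each pair by majority over 21 ballots:
Selby vs Dunmore: Selby, 13–8.
Selby vs Penrith: 3 for Selby, 18 for Penrith — Penrith by 18–3.
Selby vs Ivery: 3 for Selby, 18 for Ivery — Ivery by 18–3.
Dunmore vs Penrith: Dunmore wins 11–10.
Dunmore vs Ivery: Dunmore preferred on 4+3+3 = 10 ballots; Ivery wins 11–10.
Penrith vs Ivery: Penrith wins 11–10.
Every city loses at least once (Selby loses to Penrith; Dunmore loses to Selby; Penrith loses to Dunmore; Ivery loses to Penrith). The majority relation contains the cycle Selby beats Dunmore beats Penrith beats Selby, so there is no Condorcet winner.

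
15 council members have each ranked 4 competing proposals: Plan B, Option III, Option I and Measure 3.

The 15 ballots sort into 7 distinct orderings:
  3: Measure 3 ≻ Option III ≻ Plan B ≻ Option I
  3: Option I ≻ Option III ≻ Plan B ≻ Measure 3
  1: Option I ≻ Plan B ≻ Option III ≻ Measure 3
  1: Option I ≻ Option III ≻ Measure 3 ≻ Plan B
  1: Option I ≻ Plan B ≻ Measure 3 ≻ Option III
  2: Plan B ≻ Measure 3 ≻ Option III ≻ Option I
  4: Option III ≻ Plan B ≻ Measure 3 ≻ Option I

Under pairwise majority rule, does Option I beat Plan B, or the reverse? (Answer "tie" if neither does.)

Ballots ranking Option I above Plan B: 3 + 1 + 1 + 1 = 6.
Ballots ranking Plan B above Option I: 15 − 6 = 9.
Plan B wins the head-to-head 9–6.

Plan B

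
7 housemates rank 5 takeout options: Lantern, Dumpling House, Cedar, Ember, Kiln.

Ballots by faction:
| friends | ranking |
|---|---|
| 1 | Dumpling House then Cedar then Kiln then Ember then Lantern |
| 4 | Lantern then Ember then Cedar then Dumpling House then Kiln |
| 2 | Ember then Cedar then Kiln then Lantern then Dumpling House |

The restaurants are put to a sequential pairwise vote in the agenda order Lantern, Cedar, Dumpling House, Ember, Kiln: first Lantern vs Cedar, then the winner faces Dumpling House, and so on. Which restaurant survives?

Round 1: Lantern vs Cedar — 4–3, Lantern advances.
Round 2: Lantern vs Dumpling House — 6–1, Lantern advances.
Round 3: Lantern vs Ember — 4–3, Lantern advances.
Round 4: Lantern vs Kiln — 4–3, Lantern advances.
Lantern survives the agenda.

Lantern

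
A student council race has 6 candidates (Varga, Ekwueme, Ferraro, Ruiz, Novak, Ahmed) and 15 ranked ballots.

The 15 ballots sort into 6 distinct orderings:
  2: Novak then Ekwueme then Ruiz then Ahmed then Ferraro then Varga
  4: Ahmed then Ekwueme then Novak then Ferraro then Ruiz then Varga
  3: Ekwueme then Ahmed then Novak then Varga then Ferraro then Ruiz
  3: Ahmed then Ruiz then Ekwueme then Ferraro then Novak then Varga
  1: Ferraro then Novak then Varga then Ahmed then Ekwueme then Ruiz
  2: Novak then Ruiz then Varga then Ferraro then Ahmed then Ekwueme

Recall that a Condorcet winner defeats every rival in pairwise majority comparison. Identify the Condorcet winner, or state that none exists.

Ahmed

Pairwise majorities:
Varga–Ekwueme: Ekwueme 12–3.
Varga vs Ferraro: 5 to 10, Ferraro.
Varga vs Ruiz: Ruiz wins 11–4.
Varga vs Novak: Varga preferred on 0 ballots; Novak wins 15–0.
Varga vs Ahmed: Varga is ranked higher on 1+2 = 3 ballots, Ahmed on 12. Ahmed wins 12–3.
Ekwueme vs Ferraro: 2+4+3+3 = 12 for Ekwueme, 3 for Ferraro — Ekwueme by 12–3.
Ekwueme vs Ruiz: Ekwueme, 10–5.
Ekwueme–Novak: Ekwueme 10–5.
Ekwueme–Ahmed: Ahmed 10–5.
Ferraro vs Ruiz: 4+3+1 = 8 for Ferraro, 7 for Ruiz — Ferraro by 8–7.
Ferraro–Novak: Novak 11–4.
Ferraro vs Ahmed: Ahmed, 12–3.
Ruiz vs Novak: Ruiz is ranked higher on 3 ballots, Novak on 12. Novak wins 12–3.
Ruiz vs Ahmed: Ahmed, 11–4.
Novak vs Ahmed: Novak preferred on 2+1+2 = 5 ballots; Ahmed wins 10–5.
Only Ahmed has no losses; Ahmed is the Condorcet winner.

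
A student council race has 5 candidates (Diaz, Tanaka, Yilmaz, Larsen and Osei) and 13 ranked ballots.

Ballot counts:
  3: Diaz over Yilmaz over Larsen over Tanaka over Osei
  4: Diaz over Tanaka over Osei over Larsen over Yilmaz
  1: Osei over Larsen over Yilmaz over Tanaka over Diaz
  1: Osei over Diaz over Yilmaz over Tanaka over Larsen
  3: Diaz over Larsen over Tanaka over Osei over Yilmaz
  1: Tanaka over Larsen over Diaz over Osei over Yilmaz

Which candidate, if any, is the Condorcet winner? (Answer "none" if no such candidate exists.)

Diaz

Check each pair by majority over 13 ballots:
Diaz vs Tanaka: Diaz, 11–2.
Diaz vs Yilmaz: Diaz, 12–1.
Diaz vs Larsen: Diaz preferred on 3+4+1+3 = 11 ballots; Diaz wins 11–2.
Diaz vs Osei: Diaz wins 11–2.
Tanaka vs Yilmaz: Tanaka, 8–5.
Tanaka vs Larsen: Tanaka is ranked higher on 4+1+1 = 6 ballots, Larsen on 7. Larsen wins 7–6.
Tanaka vs Osei: Tanaka is ranked higher on 3+4+3+1 = 11 ballots, Osei on 2. Tanaka wins 11–2.
Yilmaz vs Larsen: Yilmaz is ranked higher on 3+1 = 4 ballots, Larsen on 9. Larsen wins 9–4.
Yilmaz vs Osei: Osei wins 10–3.
Larsen vs Osei: Larsen preferred on 3+3+1 = 7 ballots; Larsen wins 7–6.
Diaz wins every pairwise contest, so Diaz is the Condorcet winner.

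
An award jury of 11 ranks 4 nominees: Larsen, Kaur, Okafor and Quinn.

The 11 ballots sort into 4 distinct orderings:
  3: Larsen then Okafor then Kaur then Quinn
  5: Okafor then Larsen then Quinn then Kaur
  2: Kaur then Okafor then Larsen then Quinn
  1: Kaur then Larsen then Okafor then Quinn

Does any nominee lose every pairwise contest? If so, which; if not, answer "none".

Head-to-head results (11 jurors):
Larsen vs Kaur: Larsen, 8–3.
Larsen–Okafor: Okafor 7–4.
Larsen–Quinn: Larsen 11–0.
Kaur vs Okafor: 3 to 8, Okafor.
Kaur vs Quinn: 6 to 5, Kaur.
Okafor vs Quinn: Okafor, 11–0.
Only Quinn has no wins; Quinn is the Condorcet loser.

Quinn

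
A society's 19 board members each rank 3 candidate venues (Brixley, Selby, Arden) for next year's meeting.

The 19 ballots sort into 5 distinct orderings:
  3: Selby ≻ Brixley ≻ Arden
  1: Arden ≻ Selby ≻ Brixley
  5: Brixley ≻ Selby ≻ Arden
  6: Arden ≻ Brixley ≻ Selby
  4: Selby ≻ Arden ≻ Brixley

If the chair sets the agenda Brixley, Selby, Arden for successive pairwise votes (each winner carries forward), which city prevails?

Arden

Round 1: Brixley vs Selby — 11–8, Brixley advances.
Round 2: Brixley vs Arden — 8–11, Arden advances.
The agenda winner is Arden.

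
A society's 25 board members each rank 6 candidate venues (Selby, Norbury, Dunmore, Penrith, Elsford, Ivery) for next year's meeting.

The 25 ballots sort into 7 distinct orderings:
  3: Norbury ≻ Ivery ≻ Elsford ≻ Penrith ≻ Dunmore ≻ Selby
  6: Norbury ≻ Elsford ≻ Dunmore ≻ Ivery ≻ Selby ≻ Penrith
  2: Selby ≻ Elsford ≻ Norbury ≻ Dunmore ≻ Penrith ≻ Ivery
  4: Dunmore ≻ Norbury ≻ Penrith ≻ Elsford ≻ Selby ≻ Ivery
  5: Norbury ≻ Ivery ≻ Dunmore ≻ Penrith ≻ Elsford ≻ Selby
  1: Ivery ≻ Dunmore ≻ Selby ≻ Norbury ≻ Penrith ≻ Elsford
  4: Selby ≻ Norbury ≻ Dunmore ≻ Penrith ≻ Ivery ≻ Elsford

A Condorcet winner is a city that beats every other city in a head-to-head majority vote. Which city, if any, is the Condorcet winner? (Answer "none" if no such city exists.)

Pairwise majorities:
Selby vs Norbury: Norbury, 18–7.
Selby vs Dunmore: Dunmore, 19–6.
Selby vs Penrith: Selby wins 13–12.
Selby vs Elsford: Elsford wins 18–7.
Selby vs Ivery: Ivery wins 15–10.
Norbury vs Dunmore: Norbury, 20–5.
Norbury vs Penrith: Norbury, 25–0.
Norbury vs Elsford: Norbury, 23–2.
Norbury–Ivery: Norbury 24–1.
Dunmore–Penrith: Dunmore 22–3.
Dunmore vs Elsford: Dunmore, 14–11.
Dunmore vs Ivery: Dunmore wins 16–9.
Penrith vs Elsford: Penrith, 14–11.
Penrith vs Ivery: Ivery, 15–10.
Elsford vs Ivery: Ivery, 13–12.
Norbury beats each of Selby, Dunmore, Penrith, Elsford, Ivery — Norbury is the Condorcet winner.

Norbury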